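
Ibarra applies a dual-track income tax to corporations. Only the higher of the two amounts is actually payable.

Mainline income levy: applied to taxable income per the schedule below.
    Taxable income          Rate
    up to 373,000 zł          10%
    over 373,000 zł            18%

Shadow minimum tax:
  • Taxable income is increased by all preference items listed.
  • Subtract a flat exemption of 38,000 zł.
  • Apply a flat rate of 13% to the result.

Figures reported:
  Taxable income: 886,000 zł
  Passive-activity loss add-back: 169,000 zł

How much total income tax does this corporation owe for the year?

132,210 zł

Mainline income levy:
  373,000 zł × 10% = 37,300 zł
  513,000 zł × 18% = 92,340 zł
  → 129,640 zł

Shadow minimum tax:
  Adjusted income: 886,000 zł + 169,000 zł = 1,055,000 zł
  Less exemption 38,000 zł → base 1,017,000 zł
  1,017,000 zł × 13% = 132,210 zł

132,210 zł > 129,640 zł, so the shadow minimum tax is the binding amount.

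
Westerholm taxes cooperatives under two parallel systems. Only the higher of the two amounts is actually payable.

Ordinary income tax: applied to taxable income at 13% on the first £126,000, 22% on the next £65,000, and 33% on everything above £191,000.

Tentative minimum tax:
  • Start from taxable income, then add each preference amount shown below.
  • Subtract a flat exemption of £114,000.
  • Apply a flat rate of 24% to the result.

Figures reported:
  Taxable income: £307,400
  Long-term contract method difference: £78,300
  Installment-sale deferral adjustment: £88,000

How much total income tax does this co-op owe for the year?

£86,328

Ordinary income tax:
  £126,000 × 13% = £16,380
  £65,000 × 22% = £14,300
  £116,400 × 33% = £38,412
  → £69,092

Tentative minimum tax:
  Adjusted income: £307,400 + £78,300 + £88,000 = £473,700
  Less exemption £114,000 → base £359,700
  £359,700 × 24% = £86,328

£86,328 > £69,092, so the tentative minimum tax is the binding amount.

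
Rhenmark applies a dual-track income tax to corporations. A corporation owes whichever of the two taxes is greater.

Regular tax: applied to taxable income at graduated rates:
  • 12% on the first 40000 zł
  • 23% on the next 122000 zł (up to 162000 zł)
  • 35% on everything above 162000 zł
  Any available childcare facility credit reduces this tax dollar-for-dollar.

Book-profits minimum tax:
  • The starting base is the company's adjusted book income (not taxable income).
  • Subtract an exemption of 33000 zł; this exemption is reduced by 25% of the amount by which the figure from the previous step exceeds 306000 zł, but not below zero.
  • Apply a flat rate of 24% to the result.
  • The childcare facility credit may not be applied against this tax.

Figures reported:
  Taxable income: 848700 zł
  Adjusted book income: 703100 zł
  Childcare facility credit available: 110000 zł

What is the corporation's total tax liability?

Regular tax:
  40000 zł × 12% = 4800 zł
  122000 zł × 23% = 28060 zł
  686700 zł × 35% = 240345 zł
  → 273205 zł
  Less childcare facility credit 110000 zł → 163205 zł

Book-profits minimum tax:
  Base (adjusted book income): 703100 zł
  Exemption: 25% × (703100 zł − 306000 zł) = 99275 zł ≥ 33000 zł, so the exemption is fully phased out
  Base: 703100 zł − 0 zł = 703100 zł
  703100 zł × 24% = 168744 zł

168744 zł > 163205 zł, so the book-profits minimum tax is the binding amount.

168744 zł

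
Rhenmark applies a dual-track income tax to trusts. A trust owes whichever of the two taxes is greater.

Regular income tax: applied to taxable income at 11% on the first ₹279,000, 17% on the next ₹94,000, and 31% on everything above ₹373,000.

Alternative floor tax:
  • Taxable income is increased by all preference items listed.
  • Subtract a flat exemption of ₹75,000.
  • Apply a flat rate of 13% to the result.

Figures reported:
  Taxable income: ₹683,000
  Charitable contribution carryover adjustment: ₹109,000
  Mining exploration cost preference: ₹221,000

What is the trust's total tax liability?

₹142,770

Alternative floor tax:
  Adjusted income: ₹683,000 + ₹109,000 + ₹221,000 = ₹1,013,000
  Less exemption ₹75,000 → base ₹938,000
  ₹938,000 × 13% = ₹121,940

Regular income tax:
  ₹279,000 × 11% = ₹30,690
  ₹94,000 × 17% = ₹15,980
  ₹310,000 × 31% = ₹96,100
  → ₹142,770

₹142,770 > ₹121,940, so the regular income tax governs.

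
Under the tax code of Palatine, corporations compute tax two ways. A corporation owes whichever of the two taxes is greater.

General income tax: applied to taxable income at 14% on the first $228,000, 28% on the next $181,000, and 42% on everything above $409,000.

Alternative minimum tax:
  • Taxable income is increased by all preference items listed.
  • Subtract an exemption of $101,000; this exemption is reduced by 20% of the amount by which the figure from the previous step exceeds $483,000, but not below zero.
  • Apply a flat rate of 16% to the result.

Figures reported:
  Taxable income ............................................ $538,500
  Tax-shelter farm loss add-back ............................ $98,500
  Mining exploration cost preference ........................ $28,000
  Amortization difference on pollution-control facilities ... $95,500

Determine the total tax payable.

$136,990

General income tax:
  $228,000 × 14% = $31,920
  $181,000 × 28% = $50,680
  $129,500 × 42% = $54,390
  → $136,990

Alternative minimum tax:
  Adjusted income: $538,500 + $98,500 + $28,000 + $95,500 = $760,500
  Exemption: $101,000 − 20% × ($760,500 − $483,000) = $101,000 − $55,500 = $45,500
  Base: $760,500 − $45,500 = $715,000
  $715,000 × 16% = $114,400

$136,990 > $114,400, so the general income tax governs.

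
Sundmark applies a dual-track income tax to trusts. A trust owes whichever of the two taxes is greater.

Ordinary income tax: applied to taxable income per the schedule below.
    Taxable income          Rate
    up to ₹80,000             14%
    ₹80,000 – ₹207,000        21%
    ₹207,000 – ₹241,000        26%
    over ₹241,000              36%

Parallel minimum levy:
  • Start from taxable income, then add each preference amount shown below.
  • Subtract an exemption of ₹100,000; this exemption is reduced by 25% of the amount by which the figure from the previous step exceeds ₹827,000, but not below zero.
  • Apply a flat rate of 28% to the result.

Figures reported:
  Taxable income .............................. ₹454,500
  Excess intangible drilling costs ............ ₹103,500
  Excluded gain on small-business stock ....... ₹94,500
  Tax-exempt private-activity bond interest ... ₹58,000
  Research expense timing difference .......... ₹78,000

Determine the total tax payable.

Parallel minimum levy:
  Adjusted income: ₹454,500 + ₹103,500 + ₹94,500 + ₹58,000 + ₹78,000 = ₹788,500
  Exemption: ₹788,500 ≤ ₹827,000, so full ₹100,000 applies
  Base: ₹788,500 − ₹100,000 = ₹688,500
  ₹688,500 × 28% = ₹192,780

Ordinary income tax:
  ₹80,000 × 14% = ₹11,200
  ₹127,000 × 21% = ₹26,670
  ₹34,000 × 26% = ₹8,840
  ₹213,500 × 36% = ₹76,860
  → ₹123,570

₹192,780 > ₹123,570, so the parallel minimum levy is the binding amount.

₹192,780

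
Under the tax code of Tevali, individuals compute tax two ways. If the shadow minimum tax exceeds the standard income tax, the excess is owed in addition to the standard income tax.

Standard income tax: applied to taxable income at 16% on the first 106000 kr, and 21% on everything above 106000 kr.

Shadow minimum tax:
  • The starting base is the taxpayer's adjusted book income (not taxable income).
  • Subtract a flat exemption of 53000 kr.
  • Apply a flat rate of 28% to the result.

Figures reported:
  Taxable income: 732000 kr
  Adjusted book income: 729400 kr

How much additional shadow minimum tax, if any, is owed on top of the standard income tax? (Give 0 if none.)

Shadow minimum tax:
  Base (adjusted book income): 729400 kr
  Less exemption 53000 kr → base 676400 kr
  676400 kr × 28% = 189392 kr

Standard income tax:
  106000 kr × 16% = 16960 kr
  626000 kr × 21% = 131460 kr
  → 148420 kr

Excess of shadow minimum tax over standard income tax: 189392 kr − 148420 kr = 40972 kr.

40972 kr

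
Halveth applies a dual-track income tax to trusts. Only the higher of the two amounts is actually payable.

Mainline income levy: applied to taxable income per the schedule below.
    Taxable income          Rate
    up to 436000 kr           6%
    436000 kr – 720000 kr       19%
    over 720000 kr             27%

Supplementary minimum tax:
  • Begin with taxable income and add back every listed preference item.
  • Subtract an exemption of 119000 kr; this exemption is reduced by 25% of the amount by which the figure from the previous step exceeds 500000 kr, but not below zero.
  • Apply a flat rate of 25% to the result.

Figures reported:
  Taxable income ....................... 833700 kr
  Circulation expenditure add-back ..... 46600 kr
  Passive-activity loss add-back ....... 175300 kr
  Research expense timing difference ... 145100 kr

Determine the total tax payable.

300175 kr

Mainline income levy:
  436000 kr × 6% = 26160 kr
  284000 kr × 19% = 53960 kr
  113700 kr × 27% = 30699 kr
  → 110819 kr

Supplementary minimum tax:
  Adjusted income: 833700 kr + 46600 kr + 175300 kr + 145100 kr = 1200700 kr
  Exemption: 25% × (1200700 kr − 500000 kr) = 175175 kr ≥ 119000 kr, so the exemption is fully phased out
  Base: 1200700 kr − 0 kr = 1200700 kr
  1200700 kr × 25% = 300175 kr

300175 kr > 110819 kr, so the supplementary minimum tax is the binding amount.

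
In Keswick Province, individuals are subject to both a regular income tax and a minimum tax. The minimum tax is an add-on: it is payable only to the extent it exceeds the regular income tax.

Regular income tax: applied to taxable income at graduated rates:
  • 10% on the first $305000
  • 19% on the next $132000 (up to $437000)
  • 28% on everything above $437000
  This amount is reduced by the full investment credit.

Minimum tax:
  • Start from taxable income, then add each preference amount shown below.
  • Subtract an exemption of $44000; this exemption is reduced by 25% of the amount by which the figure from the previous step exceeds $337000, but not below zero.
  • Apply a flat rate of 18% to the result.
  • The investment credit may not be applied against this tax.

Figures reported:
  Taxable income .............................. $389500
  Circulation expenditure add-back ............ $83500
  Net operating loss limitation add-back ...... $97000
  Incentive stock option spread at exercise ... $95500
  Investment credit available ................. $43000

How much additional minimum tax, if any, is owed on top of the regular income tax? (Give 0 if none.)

Regular income tax:
  $305000 × 10% = $30500
  $84500 × 19% = $16055
  → $46555
  Less investment credit $43000 → $3555

Minimum tax:
  Adjusted income: $389500 + $83500 + $97000 + $95500 = $665500
  Exemption: 25% × ($665500 − $337000) = $82125 ≥ $44000, so the exemption is fully phased out
  Base: $665500 − $0 = $665500
  $665500 × 18% = $119790

Excess of minimum tax over regular income tax: $119790 − $3555 = $116235.

$116235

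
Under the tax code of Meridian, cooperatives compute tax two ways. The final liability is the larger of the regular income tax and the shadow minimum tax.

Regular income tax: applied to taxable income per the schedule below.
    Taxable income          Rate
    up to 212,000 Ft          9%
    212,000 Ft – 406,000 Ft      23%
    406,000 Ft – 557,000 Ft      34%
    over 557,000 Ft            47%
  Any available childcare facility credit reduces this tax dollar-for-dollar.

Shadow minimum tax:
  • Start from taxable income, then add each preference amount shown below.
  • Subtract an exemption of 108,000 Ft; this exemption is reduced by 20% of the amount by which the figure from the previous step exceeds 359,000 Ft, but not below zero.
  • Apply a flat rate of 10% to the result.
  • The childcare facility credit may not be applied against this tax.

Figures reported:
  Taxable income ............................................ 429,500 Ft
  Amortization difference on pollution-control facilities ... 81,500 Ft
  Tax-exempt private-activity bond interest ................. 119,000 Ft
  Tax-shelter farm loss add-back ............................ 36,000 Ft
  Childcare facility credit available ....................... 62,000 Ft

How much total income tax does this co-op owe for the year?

Shadow minimum tax:
  Adjusted income: 429,500 Ft + 81,500 Ft + 119,000 Ft + 36,000 Ft = 666,000 Ft
  Exemption: 108,000 Ft − 20% × (666,000 Ft − 359,000 Ft) = 108,000 Ft − 61,400 Ft = 46,600 Ft
  Base: 666,000 Ft − 46,600 Ft = 619,400 Ft
  619,400 Ft × 10% = 61,940 Ft

Regular income tax:
  212,000 Ft × 9% = 19,080 Ft
  194,000 Ft × 23% = 44,620 Ft
  23,500 Ft × 34% = 7,990 Ft
  → 71,690 Ft
  Less childcare facility credit 62,000 Ft → 9,690 Ft

61,940 Ft > 9,690 Ft, so the shadow minimum tax is the binding amount.

61,940 Ft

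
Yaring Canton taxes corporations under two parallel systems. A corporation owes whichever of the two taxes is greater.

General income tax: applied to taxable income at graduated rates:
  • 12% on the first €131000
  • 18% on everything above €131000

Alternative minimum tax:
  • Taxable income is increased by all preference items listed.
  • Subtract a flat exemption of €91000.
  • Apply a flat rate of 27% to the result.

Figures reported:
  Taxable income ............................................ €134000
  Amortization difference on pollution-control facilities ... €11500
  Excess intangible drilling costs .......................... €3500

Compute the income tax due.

€16260

Alternative minimum tax:
  Adjusted income: €134000 + €11500 + €3500 = €149000
  Less exemption €91000 → base €58000
  €58000 × 27% = €15660

General income tax:
  €131000 × 12% = €15720
  €3000 × 18% = €540
  → €16260

€16260 > €15660, so the general income tax governs.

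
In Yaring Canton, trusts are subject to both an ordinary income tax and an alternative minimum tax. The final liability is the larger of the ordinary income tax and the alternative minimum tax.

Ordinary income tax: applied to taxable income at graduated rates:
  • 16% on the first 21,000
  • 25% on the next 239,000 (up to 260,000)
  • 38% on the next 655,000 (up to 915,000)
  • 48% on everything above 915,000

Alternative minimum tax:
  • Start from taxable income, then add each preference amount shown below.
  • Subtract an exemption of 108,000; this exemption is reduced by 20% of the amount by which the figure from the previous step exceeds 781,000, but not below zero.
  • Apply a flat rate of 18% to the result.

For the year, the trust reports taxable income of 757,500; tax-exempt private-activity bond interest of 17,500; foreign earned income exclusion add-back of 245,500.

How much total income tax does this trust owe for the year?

Ordinary income tax:
  21,000 × 16% = 3,360
  239,000 × 25% = 59,750
  497,500 × 38% = 189,050
  → 252,160

Alternative minimum tax:
  Adjusted income: 757,500 + 17,500 + 245,500 = 1,020,500
  Exemption: 108,000 − 20% × (1,020,500 − 781,000) = 108,000 − 47,900 = 60,100
  Base: 1,020,500 − 60,100 = 960,400
  960,400 × 18% = 172,872

252,160 > 172,872, so the ordinary income tax governs.

252,160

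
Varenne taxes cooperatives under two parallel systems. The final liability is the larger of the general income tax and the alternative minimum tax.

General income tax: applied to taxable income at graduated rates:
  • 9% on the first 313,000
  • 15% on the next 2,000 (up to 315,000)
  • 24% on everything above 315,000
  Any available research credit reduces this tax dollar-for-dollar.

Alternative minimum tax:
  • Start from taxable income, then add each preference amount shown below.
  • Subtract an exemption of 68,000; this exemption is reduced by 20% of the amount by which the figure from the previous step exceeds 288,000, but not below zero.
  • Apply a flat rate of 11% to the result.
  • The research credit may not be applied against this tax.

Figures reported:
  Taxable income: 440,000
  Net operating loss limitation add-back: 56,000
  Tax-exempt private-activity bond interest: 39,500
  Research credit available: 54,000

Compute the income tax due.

Alternative minimum tax:
  Adjusted income: 440,000 + 56,000 + 39,500 = 535,500
  Exemption: 68,000 − 20% × (535,500 − 288,000) = 68,000 − 49,500 = 18,500
  Base: 535,500 − 18,500 = 517,000
  517,000 × 11% = 56,870

General income tax:
  313,000 × 9% = 28,170
  2,000 × 15% = 300
  125,000 × 24% = 30,000
  → 58,470
  Less research credit 54,000 → 4,470

56,870 > 4,470, so the alternative minimum tax is the binding amount.

56,870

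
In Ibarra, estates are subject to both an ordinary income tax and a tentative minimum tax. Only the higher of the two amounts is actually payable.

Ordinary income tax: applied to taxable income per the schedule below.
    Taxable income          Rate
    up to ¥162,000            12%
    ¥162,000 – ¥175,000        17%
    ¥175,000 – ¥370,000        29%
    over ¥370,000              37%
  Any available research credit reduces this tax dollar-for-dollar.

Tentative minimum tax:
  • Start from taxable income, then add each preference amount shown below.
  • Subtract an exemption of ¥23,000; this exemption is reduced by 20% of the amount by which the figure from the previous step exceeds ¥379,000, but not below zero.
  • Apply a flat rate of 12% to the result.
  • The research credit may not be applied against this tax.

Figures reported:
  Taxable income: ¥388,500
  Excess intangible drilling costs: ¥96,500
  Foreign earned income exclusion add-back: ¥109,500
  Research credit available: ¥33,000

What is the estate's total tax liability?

Ordinary income tax:
  ¥162,000 × 12% = ¥19,440
  ¥13,000 × 17% = ¥2,210
  ¥195,000 × 29% = ¥56,550
  ¥18,500 × 37% = ¥6,845
  → ¥85,045
  Less research credit ¥33,000 → ¥52,045

Tentative minimum tax:
  Adjusted income: ¥388,500 + ¥96,500 + ¥109,500 = ¥594,500
  Exemption: 20% × (¥594,500 − ¥379,000) = ¥43,100 ≥ ¥23,000, so the exemption is fully phased out
  Base: ¥594,500 − ¥0 = ¥594,500
  ¥594,500 × 12% = ¥71,340

¥71,340 > ¥52,045, so the tentative minimum tax is the binding amount.

¥71,340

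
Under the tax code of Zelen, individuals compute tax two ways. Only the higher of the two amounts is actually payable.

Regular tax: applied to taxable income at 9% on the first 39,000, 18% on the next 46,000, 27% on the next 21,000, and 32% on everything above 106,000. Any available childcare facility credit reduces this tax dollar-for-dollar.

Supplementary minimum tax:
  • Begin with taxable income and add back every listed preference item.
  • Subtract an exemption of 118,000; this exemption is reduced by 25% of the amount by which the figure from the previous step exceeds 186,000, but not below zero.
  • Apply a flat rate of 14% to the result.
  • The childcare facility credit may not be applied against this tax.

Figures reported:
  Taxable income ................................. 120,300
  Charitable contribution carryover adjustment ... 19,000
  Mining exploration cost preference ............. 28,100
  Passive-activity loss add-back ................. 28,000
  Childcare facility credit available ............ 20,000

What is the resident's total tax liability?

11,165

Regular tax:
  39,000 × 9% = 3,510
  46,000 × 18% = 8,280
  21,000 × 27% = 5,670
  14,300 × 32% = 4,576
  → 22,036
  Less childcare facility credit 20,000 → 2,036

Supplementary minimum tax:
  Adjusted income: 120,300 + 19,000 + 28,100 + 28,000 = 195,400
  Exemption: 118,000 − 25% × (195,400 − 186,000) = 118,000 − 2,350 = 115,650
  Base: 195,400 − 115,650 = 79,750
  79,750 × 14% = 11,165

11,165 > 2,036, so the supplementary minimum tax is the binding amount.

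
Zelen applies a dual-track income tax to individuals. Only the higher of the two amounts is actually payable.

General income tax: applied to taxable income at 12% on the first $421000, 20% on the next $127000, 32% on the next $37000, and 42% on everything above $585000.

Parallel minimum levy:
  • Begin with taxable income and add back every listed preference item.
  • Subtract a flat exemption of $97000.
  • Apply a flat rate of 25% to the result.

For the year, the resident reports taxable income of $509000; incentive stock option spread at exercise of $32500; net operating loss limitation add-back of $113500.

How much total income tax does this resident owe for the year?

$139500

Parallel minimum levy:
  Adjusted income: $509000 + $32500 + $113500 = $655000
  Less exemption $97000 → base $558000
  $558000 × 25% = $139500

General income tax:
  $421000 × 12% = $50520
  $88000 × 20% = $17600
  → $68120

$139500 > $68120, so the parallel minimum levy is the binding amount.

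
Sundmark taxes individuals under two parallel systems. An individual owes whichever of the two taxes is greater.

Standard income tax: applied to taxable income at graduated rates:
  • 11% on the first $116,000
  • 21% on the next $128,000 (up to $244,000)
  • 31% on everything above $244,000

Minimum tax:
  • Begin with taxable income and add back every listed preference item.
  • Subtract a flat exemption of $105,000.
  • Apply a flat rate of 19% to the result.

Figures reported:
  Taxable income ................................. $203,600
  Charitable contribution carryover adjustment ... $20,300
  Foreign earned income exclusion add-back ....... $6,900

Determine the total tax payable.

Standard income tax:
  $116,000 × 11% = $12,760
  $87,600 × 21% = $18,396
  → $31,156

Minimum tax:
  Adjusted income: $203,600 + $20,300 + $6,900 = $230,800
  Less exemption $105,000 → base $125,800
  $125,800 × 19% = $23,902

$31,156 > $23,902, so the standard income tax governs.

$31,156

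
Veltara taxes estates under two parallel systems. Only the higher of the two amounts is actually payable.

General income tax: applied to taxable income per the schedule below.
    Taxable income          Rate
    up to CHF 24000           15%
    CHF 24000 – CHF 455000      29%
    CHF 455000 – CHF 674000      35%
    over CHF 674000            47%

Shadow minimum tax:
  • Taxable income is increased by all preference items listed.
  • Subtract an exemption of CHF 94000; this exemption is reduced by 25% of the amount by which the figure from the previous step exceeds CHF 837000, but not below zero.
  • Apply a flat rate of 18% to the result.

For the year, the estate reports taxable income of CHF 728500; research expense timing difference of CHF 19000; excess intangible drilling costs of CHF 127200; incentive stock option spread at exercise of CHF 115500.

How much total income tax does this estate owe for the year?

CHF 230855

General income tax:
  CHF 24000 × 15% = CHF 3600
  CHF 431000 × 29% = CHF 124990
  CHF 219000 × 35% = CHF 76650
  CHF 54500 × 47% = CHF 25615
  → CHF 230855

Shadow minimum tax:
  Adjusted income: CHF 728500 + CHF 19000 + CHF 127200 + CHF 115500 = CHF 990200
  Exemption: CHF 94000 − 25% × (CHF 990200 − CHF 837000) = CHF 94000 − CHF 38300 = CHF 55700
  Base: CHF 990200 − CHF 55700 = CHF 934500
  CHF 934500 × 18% = CHF 168210

CHF 230855 > CHF 168210, so the general income tax governs.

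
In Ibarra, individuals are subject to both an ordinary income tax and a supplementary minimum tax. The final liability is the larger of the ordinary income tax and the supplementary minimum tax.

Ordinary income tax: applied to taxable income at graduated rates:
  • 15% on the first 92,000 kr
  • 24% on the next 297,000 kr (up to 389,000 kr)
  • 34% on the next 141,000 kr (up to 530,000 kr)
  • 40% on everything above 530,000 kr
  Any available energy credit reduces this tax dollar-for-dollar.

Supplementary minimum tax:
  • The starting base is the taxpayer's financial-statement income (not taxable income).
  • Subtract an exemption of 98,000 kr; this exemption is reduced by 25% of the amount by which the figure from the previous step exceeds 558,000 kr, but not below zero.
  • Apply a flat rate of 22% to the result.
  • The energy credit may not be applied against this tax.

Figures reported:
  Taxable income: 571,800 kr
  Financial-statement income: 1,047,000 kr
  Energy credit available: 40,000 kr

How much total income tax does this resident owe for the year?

Supplementary minimum tax:
  Base (financial-statement income): 1,047,000 kr
  Exemption: 25% × (1,047,000 kr − 558,000 kr) = 122,250 kr ≥ 98,000 kr, so the exemption is fully phased out
  Base: 1,047,000 kr − 0 kr = 1,047,000 kr
  1,047,000 kr × 22% = 230,340 kr

Ordinary income tax:
  92,000 kr × 15% = 13,800 kr
  297,000 kr × 24% = 71,280 kr
  141,000 kr × 34% = 47,940 kr
  41,800 kr × 40% = 16,720 kr
  → 149,740 kr
  Less energy credit 40,000 kr → 109,740 kr

230,340 kr > 109,740 kr, so the supplementary minimum tax is the binding amount.

230,340 kr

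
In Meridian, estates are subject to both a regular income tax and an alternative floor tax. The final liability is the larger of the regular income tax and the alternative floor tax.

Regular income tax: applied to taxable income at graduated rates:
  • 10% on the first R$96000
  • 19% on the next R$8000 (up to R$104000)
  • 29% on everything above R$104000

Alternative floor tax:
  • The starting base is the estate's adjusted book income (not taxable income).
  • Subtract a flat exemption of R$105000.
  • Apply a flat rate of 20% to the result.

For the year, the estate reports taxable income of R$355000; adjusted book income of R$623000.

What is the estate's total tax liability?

Alternative floor tax:
  Base (adjusted book income): R$623000
  Less exemption R$105000 → base R$518000
  R$518000 × 20% = R$103600

Regular income tax:
  R$96000 × 10% = R$9600
  R$8000 × 19% = R$1520
  R$251000 × 29% = R$72790
  → R$83910

R$103600 > R$83910, so the alternative floor tax is the binding amount.

R$103600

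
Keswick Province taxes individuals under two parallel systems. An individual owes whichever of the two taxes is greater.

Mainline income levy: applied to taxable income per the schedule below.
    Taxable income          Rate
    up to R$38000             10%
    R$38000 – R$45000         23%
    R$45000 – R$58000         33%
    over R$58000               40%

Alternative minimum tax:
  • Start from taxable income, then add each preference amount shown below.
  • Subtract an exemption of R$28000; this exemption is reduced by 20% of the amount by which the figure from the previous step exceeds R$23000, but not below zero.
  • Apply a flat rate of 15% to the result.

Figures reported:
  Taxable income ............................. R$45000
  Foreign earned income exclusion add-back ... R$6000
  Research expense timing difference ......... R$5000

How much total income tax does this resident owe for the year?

Mainline income levy:
  R$38000 × 10% = R$3800
  R$7000 × 23% = R$1610
  → R$5410

Alternative minimum tax:
  Adjusted income: R$45000 + R$6000 + R$5000 = R$56000
  Exemption: R$28000 − 20% × (R$56000 − R$23000) = R$28000 − R$6600 = R$21400
  Base: R$56000 − R$21400 = R$34600
  R$34600 × 15% = R$5190

R$5410 > R$5190, so the mainline income levy governs.

R$5410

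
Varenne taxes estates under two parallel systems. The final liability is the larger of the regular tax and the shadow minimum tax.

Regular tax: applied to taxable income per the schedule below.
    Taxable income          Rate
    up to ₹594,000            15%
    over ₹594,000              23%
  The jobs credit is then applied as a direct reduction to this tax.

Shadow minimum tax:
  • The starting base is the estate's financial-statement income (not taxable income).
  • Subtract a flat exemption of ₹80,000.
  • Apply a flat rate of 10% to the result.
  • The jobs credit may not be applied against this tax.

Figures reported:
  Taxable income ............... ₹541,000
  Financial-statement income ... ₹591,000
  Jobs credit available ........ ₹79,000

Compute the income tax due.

Regular tax:
  ₹541,000 × 15% = ₹81,150
  Less jobs credit ₹79,000 → ₹2,150

Shadow minimum tax:
  Base (financial-statement income): ₹591,000
  Less exemption ₹80,000 → base ₹511,000
  ₹511,000 × 10% = ₹51,100

₹51,100 > ₹2,150, so the shadow minimum tax is the binding amount.

₹51,100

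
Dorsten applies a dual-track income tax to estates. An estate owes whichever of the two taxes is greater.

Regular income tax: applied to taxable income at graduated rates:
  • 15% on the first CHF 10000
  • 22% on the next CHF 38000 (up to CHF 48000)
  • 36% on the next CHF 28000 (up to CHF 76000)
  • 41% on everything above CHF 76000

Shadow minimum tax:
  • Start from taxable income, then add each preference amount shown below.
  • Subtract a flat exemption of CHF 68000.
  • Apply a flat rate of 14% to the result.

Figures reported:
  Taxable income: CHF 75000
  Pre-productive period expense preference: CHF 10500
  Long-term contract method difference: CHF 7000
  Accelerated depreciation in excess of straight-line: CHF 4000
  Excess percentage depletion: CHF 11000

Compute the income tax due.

Shadow minimum tax:
  Adjusted income: CHF 75000 + CHF 10500 + CHF 7000 + CHF 4000 + CHF 11000 = CHF 107500
  Less exemption CHF 68000 → base CHF 39500
  CHF 39500 × 14% = CHF 5530

Regular income tax:
  CHF 10000 × 15% = CHF 1500
  CHF 38000 × 22% = CHF 8360
  CHF 27000 × 36% = CHF 9720
  → CHF 19580

CHF 19580 > CHF 5530, so the regular income tax governs.

CHF 19580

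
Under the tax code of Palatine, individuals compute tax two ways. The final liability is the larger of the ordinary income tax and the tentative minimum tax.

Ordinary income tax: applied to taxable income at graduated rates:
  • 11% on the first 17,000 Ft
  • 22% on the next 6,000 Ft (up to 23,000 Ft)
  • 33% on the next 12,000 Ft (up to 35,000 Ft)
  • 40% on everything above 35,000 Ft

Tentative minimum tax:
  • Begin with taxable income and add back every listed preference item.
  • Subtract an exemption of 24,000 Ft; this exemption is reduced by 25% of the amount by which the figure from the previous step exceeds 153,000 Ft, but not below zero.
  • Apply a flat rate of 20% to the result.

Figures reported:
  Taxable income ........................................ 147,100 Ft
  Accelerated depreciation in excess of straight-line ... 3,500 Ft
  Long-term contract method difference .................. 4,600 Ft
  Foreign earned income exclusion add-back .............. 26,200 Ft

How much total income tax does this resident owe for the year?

51,990 Ft

Ordinary income tax:
  17,000 Ft × 11% = 1,870 Ft
  6,000 Ft × 22% = 1,320 Ft
  12,000 Ft × 33% = 3,960 Ft
  112,100 Ft × 40% = 44,840 Ft
  → 51,990 Ft

Tentative minimum tax:
  Adjusted income: 147,100 Ft + 3,500 Ft + 4,600 Ft + 26,200 Ft = 181,400 Ft
  Exemption: 24,000 Ft − 25% × (181,400 Ft − 153,000 Ft) = 24,000 Ft − 7,100 Ft = 16,900 Ft
  Base: 181,400 Ft − 16,900 Ft = 164,500 Ft
  164,500 Ft × 20% = 32,900 Ft

51,990 Ft > 32,900 Ft, so the ordinary income tax governs.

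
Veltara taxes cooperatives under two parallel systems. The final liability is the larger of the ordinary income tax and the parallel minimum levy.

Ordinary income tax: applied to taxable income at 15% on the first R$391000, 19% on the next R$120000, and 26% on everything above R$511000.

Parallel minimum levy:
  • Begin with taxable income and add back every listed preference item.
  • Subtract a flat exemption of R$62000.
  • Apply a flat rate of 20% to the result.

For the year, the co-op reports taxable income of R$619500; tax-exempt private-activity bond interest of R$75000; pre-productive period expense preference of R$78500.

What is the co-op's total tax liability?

R$142200

Ordinary income tax:
  R$391000 × 15% = R$58650
  R$120000 × 19% = R$22800
  R$108500 × 26% = R$28210
  → R$109660

Parallel minimum levy:
  Adjusted income: R$619500 + R$75000 + R$78500 = R$773000
  Less exemption R$62000 → base R$711000
  R$711000 × 20% = R$142200

R$142200 > R$109660, so the parallel minimum levy is the binding amount.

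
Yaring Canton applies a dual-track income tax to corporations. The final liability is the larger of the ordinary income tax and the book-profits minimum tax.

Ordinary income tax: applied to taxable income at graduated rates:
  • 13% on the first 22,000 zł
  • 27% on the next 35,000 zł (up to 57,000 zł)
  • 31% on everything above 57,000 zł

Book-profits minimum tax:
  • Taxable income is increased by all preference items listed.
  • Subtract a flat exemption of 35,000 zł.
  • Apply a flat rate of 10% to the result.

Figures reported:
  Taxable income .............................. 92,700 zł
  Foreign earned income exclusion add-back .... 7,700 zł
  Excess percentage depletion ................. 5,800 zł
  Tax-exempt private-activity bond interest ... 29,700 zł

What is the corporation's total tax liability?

23,377 zł

Book-profits minimum tax:
  Adjusted income: 92,700 zł + 7,700 zł + 5,800 zł + 29,700 zł = 135,900 zł
  Less exemption 35,000 zł → base 100,900 zł
  100,900 zł × 10% = 10,090 zł

Ordinary income tax:
  22,000 zł × 13% = 2,860 zł
  35,000 zł × 27% = 9,450 zł
  35,700 zł × 31% = 11,067 zł
  → 23,377 zł

23,377 zł > 10,090 zł, so the ordinary income tax governs.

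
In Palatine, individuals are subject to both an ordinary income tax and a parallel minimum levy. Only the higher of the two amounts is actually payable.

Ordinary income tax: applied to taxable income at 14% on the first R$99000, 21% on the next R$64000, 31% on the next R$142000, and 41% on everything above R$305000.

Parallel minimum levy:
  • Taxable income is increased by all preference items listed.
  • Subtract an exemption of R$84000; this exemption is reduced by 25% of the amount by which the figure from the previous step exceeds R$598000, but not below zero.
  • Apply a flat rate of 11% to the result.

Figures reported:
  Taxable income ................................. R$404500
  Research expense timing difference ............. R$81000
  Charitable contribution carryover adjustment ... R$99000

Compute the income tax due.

R$112115

Parallel minimum levy:
  Adjusted income: R$404500 + R$81000 + R$99000 = R$584500
  Exemption: R$584500 ≤ R$598000, so full R$84000 applies
  Base: R$584500 − R$84000 = R$500500
  R$500500 × 11% = R$55055

Ordinary income tax:
  R$99000 × 14% = R$13860
  R$64000 × 21% = R$13440
  R$142000 × 31% = R$44020
  R$99500 × 41% = R$40795
  → R$112115

R$112115 > R$55055, so the ordinary income tax governs.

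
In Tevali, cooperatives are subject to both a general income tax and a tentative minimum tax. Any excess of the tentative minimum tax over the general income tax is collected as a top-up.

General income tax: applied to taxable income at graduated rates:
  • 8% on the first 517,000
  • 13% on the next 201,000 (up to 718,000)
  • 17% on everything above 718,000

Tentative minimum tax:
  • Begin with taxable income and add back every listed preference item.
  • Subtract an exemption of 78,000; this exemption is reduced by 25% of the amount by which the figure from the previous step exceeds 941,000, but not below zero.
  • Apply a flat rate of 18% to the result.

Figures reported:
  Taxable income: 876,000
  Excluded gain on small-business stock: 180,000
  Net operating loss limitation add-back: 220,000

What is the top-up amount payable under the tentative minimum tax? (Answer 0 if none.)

135,330

General income tax:
  517,000 × 8% = 41,360
  201,000 × 13% = 26,130
  158,000 × 17% = 26,860
  → 94,350

Tentative minimum tax:
  Adjusted income: 876,000 + 180,000 + 220,000 = 1,276,000
  Exemption: 25% × (1,276,000 − 941,000) = 83,750 ≥ 78,000, so the exemption is fully phased out
  Base: 1,276,000 − 0 = 1,276,000
  1,276,000 × 18% = 229,680

Excess of tentative minimum tax over general income tax: 229,680 − 94,350 = 135,330.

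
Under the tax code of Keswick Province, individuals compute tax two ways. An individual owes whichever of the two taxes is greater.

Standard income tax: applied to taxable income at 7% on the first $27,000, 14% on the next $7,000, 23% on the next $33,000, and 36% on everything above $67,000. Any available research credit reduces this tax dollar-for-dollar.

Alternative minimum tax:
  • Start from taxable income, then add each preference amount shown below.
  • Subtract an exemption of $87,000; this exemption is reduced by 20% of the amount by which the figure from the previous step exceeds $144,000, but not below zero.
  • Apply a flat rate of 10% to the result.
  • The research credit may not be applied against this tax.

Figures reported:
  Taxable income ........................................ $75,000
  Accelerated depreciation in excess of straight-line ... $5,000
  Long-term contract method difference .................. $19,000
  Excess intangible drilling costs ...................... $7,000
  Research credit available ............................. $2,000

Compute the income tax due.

Alternative minimum tax:
  Adjusted income: $75,000 + $5,000 + $19,000 + $7,000 = $106,000
  Exemption: $106,000 ≤ $144,000, so full $87,000 applies
  Base: $106,000 − $87,000 = $19,000
  $19,000 × 10% = $1,900

Standard income tax:
  $27,000 × 7% = $1,890
  $7,000 × 14% = $980
  $33,000 × 23% = $7,590
  $8,000 × 36% = $2,880
  → $13,340
  Less research credit $2,000 → $11,340

$11,340 > $1,900, so the standard income tax governs.

$11,340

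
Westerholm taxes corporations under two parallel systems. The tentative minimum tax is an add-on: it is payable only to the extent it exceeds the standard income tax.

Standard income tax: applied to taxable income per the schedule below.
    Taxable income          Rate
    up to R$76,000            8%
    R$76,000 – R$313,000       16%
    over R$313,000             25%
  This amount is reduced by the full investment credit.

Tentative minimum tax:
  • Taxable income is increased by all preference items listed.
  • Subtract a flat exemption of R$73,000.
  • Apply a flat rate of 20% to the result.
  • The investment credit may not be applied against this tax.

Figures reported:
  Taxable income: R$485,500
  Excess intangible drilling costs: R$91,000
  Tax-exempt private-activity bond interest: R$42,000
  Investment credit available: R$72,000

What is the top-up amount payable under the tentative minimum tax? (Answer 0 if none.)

R$93,975

Standard income tax:
  R$76,000 × 8% = R$6,080
  R$237,000 × 16% = R$37,920
  R$172,500 × 25% = R$43,125
  → R$87,125
  Less investment credit R$72,000 → R$15,125

Tentative minimum tax:
  Adjusted income: R$485,500 + R$91,000 + R$42,000 = R$618,500
  Less exemption R$73,000 → base R$545,500
  R$545,500 × 20% = R$109,100

Excess of tentative minimum tax over standard income tax: R$109,100 − R$15,125 = R$93,975.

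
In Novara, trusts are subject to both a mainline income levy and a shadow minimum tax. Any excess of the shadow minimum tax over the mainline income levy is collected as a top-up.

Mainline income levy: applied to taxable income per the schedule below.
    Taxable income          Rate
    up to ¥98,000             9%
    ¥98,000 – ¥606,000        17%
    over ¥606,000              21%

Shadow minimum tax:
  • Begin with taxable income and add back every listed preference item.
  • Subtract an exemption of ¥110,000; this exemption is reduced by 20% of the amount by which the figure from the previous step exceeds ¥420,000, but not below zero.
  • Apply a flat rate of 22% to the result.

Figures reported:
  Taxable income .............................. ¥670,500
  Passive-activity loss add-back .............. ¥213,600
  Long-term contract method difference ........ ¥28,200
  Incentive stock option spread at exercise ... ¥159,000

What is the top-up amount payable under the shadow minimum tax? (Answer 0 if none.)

¥126,961

Shadow minimum tax:
  Adjusted income: ¥670,500 + ¥213,600 + ¥28,200 + ¥159,000 = ¥1,071,300
  Exemption: 20% × (¥1,071,300 − ¥420,000) = ¥130,260 ≥ ¥110,000, so the exemption is fully phased out
  Base: ¥1,071,300 − ¥0 = ¥1,071,300
  ¥1,071,300 × 22% = ¥235,686

Mainline income levy:
  ¥98,000 × 9% = ¥8,820
  ¥508,000 × 17% = ¥86,360
  ¥64,500 × 21% = ¥13,545
  → ¥108,725

Excess of shadow minimum tax over mainline income levy: ¥235,686 − ¥108,725 = ¥126,961.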